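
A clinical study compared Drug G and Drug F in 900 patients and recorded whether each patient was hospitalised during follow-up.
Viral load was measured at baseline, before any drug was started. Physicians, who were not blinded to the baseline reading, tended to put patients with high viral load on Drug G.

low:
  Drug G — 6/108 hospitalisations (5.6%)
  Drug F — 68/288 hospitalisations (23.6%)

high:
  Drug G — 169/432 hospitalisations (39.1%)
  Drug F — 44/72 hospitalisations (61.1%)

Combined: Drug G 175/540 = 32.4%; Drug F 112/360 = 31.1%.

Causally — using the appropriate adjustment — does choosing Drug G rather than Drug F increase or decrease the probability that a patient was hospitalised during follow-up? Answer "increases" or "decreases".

decreases

Drug G is lower inside every viral load stratum but Drug F is lower in aggregate. Whether to stratify depends on how viral load relates to the drug.
Since viral load is a pre-existing factor (not a product of the drug) and it affects the outcome on its own, it is a confounder. The stratified rates, not the pooled rate, identify the causal effect.
Within each level — low: 5.6% vs 23.6%; high: 39.1% vs 61.1% — Drug G is lower every time.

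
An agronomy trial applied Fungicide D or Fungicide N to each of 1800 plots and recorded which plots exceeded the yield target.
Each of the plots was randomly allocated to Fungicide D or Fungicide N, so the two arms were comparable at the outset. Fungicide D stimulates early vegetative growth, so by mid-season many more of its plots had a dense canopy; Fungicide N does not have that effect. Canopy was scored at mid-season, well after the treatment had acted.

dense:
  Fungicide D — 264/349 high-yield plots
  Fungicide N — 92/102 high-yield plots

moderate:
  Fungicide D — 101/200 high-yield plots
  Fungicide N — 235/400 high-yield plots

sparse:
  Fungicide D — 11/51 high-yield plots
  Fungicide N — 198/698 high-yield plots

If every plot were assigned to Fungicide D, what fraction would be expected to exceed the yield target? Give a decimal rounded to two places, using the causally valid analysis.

0.63

Fungicide N is higher inside every mid-season canopy stratum but Fungicide D is higher in aggregate. Whether to stratify depends on how mid-season canopy relates to the fungicide.
The distribution of mid-season canopy is itself part of what the fungicide does — it is an intermediate outcome. Holding it fixed would remove that part of the effect; the total effect is the pooled difference.
So P(outcome | do(Fungicide D)) is just the pooled rate for Fungicide D: 376/600 = 0.627.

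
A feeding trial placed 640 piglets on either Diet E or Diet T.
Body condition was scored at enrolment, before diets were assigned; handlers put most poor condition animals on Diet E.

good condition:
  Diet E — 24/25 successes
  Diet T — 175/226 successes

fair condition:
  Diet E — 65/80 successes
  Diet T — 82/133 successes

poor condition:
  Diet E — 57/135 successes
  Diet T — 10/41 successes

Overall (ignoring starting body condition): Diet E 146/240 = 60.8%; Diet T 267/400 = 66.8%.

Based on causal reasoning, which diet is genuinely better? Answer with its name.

The stratified and pooled comparisons disagree (Diet E wins within each starting body condition; Diet T wins overall), so the answer turns on the causal role of starting body condition.
Starting body condition differs across diets for reasons unrelated to any effect of the diet itself, and it separately predicts the outcome — a classic confounder. We must compare within starting body condition levels.
Within each level — good condition: 96.0% vs 77.4%; fair condition: 81.2% vs 61.7%; poor condition: 42.2% vs 24.4% — Diet E is higher every time.

Diet E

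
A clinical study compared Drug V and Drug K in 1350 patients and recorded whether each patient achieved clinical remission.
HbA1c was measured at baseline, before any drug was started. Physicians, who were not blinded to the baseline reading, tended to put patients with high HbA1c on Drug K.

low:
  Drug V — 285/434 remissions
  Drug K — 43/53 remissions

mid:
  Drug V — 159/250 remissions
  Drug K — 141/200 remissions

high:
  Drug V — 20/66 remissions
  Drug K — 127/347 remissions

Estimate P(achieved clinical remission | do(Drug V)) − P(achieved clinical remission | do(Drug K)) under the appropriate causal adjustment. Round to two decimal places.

Nothing the drug does changes HbA1c; the imbalance is an allocation artefact. With HbA1c also predicting the outcome, the pooled figure is confounded, and the within-stratum comparison is the causal one.
Adjusting over the population distribution of HbA1c: 0.361·(0.657−0.811) + 0.333·(0.636−0.705) + 0.306·(0.303−0.366) = -0.098.

-0.10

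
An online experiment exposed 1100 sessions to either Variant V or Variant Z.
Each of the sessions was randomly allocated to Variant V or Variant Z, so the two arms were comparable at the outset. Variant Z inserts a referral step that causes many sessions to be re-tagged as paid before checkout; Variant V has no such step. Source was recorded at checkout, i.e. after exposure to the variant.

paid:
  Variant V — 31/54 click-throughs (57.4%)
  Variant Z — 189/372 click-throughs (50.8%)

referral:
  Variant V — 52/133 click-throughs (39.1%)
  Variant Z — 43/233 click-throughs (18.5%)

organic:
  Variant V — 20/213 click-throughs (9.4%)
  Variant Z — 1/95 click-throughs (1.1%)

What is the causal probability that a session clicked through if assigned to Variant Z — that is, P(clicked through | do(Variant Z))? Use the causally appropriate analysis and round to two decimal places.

The traffic source-specific comparison favours Variant V throughout, but the pooled figures favour Variant Z. The question is whether to condition on traffic source.
The distribution of traffic source is itself part of what the variant does — it is an intermediate outcome. Holding it fixed would remove that part of the effect; the total effect is the pooled difference.
So P(outcome | do(Variant Z)) is just the pooled rate for Variant Z: 233/700 = 0.333.

0.33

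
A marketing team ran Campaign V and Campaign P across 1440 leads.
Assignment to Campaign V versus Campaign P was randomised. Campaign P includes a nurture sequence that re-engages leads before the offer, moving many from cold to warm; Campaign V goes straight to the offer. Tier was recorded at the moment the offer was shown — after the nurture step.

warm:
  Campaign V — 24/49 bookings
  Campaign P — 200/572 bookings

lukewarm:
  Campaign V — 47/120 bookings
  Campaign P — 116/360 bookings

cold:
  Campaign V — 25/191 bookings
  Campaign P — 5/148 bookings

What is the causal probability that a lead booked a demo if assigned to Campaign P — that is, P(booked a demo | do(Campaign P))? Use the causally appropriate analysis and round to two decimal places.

0.30

Stratifying would compare campaigns among leads the campaigns themselves sorted into engagement tier groups — a form of selection on an intermediate. The unconditioned pooled rates give the total causal effect.
So P(outcome | do(Campaign P)) is just the pooled rate for Campaign P: 321/1080 = 0.297.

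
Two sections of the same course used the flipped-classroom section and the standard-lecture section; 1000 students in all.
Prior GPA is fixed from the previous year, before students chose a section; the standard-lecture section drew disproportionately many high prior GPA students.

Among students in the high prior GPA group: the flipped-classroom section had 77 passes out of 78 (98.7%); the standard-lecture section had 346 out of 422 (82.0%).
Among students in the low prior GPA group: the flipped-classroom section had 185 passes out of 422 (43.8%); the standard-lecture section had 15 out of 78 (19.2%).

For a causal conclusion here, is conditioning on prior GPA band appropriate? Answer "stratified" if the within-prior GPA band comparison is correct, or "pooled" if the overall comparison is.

stratified

Here prior GPA band is a common cause — it drives both which teaching method a case falls under and the outcome. The crude comparison mixes populations; the stratum-specific rates are the causally relevant ones.
Within each level — high prior GPA: 98.7% vs 82.0%; low prior GPA: 43.8% vs 19.2% — the flipped-classroom section is higher every time.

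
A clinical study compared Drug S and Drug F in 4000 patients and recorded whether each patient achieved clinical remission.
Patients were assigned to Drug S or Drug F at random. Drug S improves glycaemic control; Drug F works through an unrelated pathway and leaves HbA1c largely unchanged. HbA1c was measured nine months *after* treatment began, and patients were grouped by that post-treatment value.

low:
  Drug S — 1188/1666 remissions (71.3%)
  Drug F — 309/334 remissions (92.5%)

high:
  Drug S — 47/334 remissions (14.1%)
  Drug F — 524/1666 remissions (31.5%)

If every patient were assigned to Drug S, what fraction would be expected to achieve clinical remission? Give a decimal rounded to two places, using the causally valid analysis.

Within every HbA1c level Drug F has the higher rate, yet pooled Drug S does — Simpson's reversal.
HbA1c is recorded after the drug and is itself shifted by it — it sits on the causal path from drug to outcome. Conditioning on a mediator would strip out part of the effect we want; the pooled comparison gives the total causal effect.
So P(outcome | do(Drug S)) is just the pooled rate for Drug S: 1235/2000 = 0.618.

0.62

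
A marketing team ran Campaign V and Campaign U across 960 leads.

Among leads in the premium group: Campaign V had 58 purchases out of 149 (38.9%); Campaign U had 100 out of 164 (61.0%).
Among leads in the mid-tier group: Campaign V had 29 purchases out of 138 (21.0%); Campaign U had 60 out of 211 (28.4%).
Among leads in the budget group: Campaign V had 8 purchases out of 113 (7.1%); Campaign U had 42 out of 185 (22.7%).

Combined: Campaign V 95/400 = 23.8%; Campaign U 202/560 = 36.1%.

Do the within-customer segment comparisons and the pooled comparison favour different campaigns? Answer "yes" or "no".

no

Within each customer segment level (premium 38.9% vs 61.0%; mid-tier 21.0% vs 28.4%; budget 7.1% vs 22.7%), Campaign U has the higher rate every time. Pooled: 23.8% vs 36.1% — Campaign U has the higher rate overall. They agree.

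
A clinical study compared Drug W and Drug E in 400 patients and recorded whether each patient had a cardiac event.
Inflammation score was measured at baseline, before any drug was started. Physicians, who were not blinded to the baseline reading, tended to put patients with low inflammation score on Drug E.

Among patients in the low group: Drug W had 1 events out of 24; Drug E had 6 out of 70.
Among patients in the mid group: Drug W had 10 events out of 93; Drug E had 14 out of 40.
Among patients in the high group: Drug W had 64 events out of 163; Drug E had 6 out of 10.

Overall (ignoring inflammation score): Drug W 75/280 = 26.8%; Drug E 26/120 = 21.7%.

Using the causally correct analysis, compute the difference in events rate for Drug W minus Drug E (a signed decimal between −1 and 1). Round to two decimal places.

-0.18

The imbalance in inflammation score arose from how patients were allocated, not from anything the drug did; and inflammation score independently affects the outcome. The pooled gap is confounded — condition on inflammation score.
Adjusting over the population distribution of inflammation score: 0.235·(0.042−0.086) + 0.333·(0.108−0.350) + 0.432·(0.393−0.600) = -0.181.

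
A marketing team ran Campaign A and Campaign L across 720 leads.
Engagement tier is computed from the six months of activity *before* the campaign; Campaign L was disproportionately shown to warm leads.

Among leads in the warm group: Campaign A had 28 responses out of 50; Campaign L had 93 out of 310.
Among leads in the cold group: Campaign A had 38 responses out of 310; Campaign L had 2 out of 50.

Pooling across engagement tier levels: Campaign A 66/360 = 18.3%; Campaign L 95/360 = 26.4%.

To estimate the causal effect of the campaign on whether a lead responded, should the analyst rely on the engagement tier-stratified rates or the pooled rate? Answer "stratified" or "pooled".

The stratified and pooled comparisons disagree (Campaign A wins within each engagement tier; Campaign L wins overall), so the answer turns on the causal role of engagement tier.
Here engagement tier is a common cause — it drives both which campaign a case falls under and the outcome. The crude comparison mixes populations; the stratum-specific rates are the causally relevant ones.
Within each level — warm: 56.0% vs 30.0%; cold: 12.3% vs 4.0% — Campaign A is higher every time.

stratified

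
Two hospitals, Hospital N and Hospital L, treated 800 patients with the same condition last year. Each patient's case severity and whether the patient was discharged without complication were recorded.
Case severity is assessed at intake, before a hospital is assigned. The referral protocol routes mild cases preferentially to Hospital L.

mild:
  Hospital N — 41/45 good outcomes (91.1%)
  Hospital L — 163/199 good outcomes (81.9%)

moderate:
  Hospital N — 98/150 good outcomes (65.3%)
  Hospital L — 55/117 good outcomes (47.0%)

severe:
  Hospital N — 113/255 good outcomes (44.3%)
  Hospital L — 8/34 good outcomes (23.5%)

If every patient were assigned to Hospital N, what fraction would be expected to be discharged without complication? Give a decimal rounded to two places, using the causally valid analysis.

The imbalance in case severity arose from how patients were allocated, not from anything the hospital did; and case severity independently affects the outcome. The pooled gap is confounded — condition on case severity.
Standardising Hospital N to the population case severity mix: 0.305·41/45 + 0.334·98/150 + 0.361·113/255 = 0.656.

0.66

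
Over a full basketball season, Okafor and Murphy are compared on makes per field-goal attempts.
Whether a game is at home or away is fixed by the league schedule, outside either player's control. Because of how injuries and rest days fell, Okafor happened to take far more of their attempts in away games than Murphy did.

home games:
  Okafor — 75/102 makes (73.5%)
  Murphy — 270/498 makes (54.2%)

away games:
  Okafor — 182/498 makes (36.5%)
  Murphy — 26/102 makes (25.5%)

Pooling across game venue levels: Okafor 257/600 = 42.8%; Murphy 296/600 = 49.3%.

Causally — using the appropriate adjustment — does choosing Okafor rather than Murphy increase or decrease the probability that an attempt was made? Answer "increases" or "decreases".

Okafor is higher inside every game venue stratum but Murphy is higher in aggregate. Whether to stratify depends on how game venue relates to the player.
Since game venue is a pre-existing factor (not a product of the player) and it affects the outcome on its own, it is a confounder. The stratified rates, not the pooled rate, identify the causal effect.
Within each level — home games: 73.5% vs 54.2%; away games: 36.5% vs 25.5% — Okafor is higher every time.

increases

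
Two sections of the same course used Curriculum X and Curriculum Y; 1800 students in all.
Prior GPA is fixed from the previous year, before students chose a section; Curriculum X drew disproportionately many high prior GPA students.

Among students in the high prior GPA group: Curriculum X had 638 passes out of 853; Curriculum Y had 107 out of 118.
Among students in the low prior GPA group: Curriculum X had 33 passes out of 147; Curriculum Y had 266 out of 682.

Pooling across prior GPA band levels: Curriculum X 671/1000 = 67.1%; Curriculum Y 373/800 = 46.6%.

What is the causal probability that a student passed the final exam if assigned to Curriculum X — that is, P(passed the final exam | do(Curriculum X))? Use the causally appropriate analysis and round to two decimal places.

Nothing the teaching method does changes prior GPA band; the imbalance is an allocation artefact. With prior GPA band also predicting the outcome, the pooled figure is confounded, and the within-stratum comparison is the causal one.
Standardising Curriculum X to the population prior GPA band mix: 0.539·638/853 + 0.461·33/147 = 0.507.

0.51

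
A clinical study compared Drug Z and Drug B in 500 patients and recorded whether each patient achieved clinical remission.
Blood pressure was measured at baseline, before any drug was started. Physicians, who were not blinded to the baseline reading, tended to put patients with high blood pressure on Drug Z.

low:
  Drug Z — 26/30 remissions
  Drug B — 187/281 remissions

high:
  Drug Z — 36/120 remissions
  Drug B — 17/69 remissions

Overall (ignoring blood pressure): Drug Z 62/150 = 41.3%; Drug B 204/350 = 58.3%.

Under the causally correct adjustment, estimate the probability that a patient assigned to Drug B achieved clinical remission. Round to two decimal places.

0.51

The imbalance in blood pressure arose from how patients were allocated, not from anything the drug did; and blood pressure independently affects the outcome. The pooled gap is confounded — condition on blood pressure.
Standardising Drug B to the population blood pressure mix: 0.622·187/281 + 0.378·17/69 = 0.507.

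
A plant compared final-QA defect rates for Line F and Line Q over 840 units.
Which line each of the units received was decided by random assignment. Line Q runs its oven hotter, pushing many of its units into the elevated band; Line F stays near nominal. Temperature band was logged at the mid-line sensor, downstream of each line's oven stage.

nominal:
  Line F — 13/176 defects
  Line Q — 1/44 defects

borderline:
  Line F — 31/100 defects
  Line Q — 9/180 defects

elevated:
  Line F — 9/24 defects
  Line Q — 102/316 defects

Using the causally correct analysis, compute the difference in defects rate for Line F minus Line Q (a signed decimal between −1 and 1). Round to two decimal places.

-0.03

In-process temperature band lies on the pathway line → in-process temperature band → outcome, so adjusting for it blocks the indirect effect. For the total causal effect of line, use the unadjusted pooled rates.
The causal difference is the pooled difference: 0.177 − 0.207 = -0.031.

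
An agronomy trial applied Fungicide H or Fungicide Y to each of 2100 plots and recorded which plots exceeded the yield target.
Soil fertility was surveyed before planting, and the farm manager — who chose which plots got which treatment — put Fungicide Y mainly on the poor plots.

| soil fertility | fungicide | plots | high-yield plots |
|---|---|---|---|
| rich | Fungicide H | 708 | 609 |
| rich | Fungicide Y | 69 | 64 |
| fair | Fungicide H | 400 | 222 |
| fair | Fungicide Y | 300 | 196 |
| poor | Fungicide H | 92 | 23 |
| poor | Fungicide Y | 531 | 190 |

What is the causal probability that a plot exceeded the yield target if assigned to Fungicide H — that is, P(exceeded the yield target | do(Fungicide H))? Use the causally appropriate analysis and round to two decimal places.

0.58

Within every soil fertility level Fungicide Y has the higher rate, yet pooled Fungicide H does — Simpson's reversal.
Soil fertility is set before the fungicide has any effect — it is not caused by the fungicide — and it independently drives the outcome. That makes it a confounder, so the causal comparison is within soil fertility levels.
Standardising Fungicide H to the population soil fertility mix: 0.370·609/708 + 0.333·222/400 + 0.297·23/92 = 0.577.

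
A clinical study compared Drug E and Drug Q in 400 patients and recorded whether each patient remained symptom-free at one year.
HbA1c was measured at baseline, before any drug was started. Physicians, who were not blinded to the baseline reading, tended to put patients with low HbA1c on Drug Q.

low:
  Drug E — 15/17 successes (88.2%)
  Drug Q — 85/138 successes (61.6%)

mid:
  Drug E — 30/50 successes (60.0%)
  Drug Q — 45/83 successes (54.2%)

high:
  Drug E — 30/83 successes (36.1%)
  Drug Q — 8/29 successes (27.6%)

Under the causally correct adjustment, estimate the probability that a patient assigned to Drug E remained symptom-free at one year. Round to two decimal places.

Since HbA1c is a pre-existing factor (not a product of the drug) and it affects the outcome on its own, it is a confounder. The stratified rates, not the pooled rate, identify the causal effect.
Standardising Drug E to the population HbA1c mix: 0.388·15/17 + 0.333·30/50 + 0.280·30/83 = 0.643.

0.64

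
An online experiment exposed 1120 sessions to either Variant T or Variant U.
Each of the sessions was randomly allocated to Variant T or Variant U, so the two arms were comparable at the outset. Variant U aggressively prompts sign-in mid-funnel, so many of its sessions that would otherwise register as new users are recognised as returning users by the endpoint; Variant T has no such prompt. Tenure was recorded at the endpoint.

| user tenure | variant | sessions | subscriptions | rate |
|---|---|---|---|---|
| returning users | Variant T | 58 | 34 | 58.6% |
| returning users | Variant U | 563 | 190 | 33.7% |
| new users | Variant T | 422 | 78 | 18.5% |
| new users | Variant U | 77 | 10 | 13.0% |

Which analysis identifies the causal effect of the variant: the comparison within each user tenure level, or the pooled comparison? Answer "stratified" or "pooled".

pooled

Within every user tenure level Variant T has the higher rate, yet pooled Variant U does — Simpson's reversal.
User tenure is recorded after the variant and is itself shifted by it — it sits on the causal path from variant to outcome. Conditioning on a mediator would strip out part of the effect we want; the pooled comparison gives the total causal effect.
Pooled: Variant T 23.3% vs Variant U 31.2%; Variant U is higher overall.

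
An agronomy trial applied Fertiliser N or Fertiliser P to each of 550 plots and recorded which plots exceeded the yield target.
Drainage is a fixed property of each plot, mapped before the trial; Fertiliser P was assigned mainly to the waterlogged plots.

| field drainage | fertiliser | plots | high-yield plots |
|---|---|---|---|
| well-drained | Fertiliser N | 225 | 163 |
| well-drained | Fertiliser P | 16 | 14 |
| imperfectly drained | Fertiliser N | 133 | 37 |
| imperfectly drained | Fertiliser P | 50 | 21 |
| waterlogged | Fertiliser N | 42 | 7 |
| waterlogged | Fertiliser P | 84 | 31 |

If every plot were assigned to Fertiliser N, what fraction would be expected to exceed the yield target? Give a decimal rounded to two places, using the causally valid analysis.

Field drainage satisfies the back-door criterion: it is not a descendant of the fertiliser, and it blocks the spurious path from fertiliser to outcome. Adjusting for it (i.e., using the within-field drainage rates) gives the causal effect.
Standardising Fertiliser N to the population field drainage mix: 0.438·163/225 + 0.333·37/133 + 0.229·7/42 = 0.448.

0.45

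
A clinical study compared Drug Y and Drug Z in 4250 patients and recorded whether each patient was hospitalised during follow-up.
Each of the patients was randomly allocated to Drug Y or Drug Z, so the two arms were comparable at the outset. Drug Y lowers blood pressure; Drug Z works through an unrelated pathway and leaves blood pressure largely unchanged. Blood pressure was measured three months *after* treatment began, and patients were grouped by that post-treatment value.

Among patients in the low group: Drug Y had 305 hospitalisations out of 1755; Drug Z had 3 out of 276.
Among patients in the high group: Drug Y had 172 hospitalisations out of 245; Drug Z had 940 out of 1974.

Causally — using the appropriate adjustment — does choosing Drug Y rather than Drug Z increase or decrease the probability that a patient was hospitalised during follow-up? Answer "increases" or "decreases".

Blood pressure is downstream of the drug. One should not condition on a consequence of treatment, so the overall rates are the right comparison.
Pooled: Drug Y 23.8% vs Drug Z 41.9%; Drug Y is lower overall.

decreases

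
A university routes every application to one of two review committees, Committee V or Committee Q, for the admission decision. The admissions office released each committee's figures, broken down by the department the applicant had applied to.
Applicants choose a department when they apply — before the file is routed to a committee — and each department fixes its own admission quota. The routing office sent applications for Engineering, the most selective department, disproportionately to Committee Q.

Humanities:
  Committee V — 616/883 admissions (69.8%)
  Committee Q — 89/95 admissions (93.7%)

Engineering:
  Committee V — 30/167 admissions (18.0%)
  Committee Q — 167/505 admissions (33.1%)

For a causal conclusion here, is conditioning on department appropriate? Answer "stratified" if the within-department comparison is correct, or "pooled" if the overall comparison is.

Committee Q is higher inside every department stratum but Committee V is higher in aggregate. Whether to stratify depends on how department relates to the review committee.
The imbalance in department arose from how applicants were allocated, not from anything the review committee did; and department independently affects the outcome. The pooled gap is confounded — condition on department.
Within each level — Humanities: 69.8% vs 93.7%; Engineering: 18.0% vs 33.1% — Committee Q is higher every time.

stratified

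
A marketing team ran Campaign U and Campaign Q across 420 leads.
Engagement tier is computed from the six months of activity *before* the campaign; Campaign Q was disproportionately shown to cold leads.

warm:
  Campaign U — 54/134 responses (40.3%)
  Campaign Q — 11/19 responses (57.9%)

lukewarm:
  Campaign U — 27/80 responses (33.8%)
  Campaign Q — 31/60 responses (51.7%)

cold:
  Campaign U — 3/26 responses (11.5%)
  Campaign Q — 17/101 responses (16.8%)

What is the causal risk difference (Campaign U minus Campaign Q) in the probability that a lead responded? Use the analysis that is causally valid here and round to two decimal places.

-0.14

Engagement tier differs across campaigns for reasons unrelated to any effect of the campaign itself, and it separately predicts the outcome — a classic confounder. We must compare within engagement tier levels.
Adjusting over the population distribution of engagement tier: 0.364·(0.403−0.579) + 0.333·(0.338−0.517) + 0.302·(0.115−0.168) = -0.140.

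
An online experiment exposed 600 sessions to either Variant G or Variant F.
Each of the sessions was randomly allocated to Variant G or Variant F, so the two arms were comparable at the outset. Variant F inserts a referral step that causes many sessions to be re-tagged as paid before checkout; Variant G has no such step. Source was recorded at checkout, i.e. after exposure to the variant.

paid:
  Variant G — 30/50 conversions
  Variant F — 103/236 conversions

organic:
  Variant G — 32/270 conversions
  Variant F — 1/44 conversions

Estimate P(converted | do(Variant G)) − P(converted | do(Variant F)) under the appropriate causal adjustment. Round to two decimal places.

-0.18

The traffic source-specific comparison favours Variant G throughout, but the pooled figures favour Variant F. The question is whether to condition on traffic source.
Traffic source lies on the pathway variant → traffic source → outcome, so adjusting for it blocks the indirect effect. For the total causal effect of variant, use the unadjusted pooled rates.
The causal difference is the pooled difference: 0.194 − 0.371 = -0.178.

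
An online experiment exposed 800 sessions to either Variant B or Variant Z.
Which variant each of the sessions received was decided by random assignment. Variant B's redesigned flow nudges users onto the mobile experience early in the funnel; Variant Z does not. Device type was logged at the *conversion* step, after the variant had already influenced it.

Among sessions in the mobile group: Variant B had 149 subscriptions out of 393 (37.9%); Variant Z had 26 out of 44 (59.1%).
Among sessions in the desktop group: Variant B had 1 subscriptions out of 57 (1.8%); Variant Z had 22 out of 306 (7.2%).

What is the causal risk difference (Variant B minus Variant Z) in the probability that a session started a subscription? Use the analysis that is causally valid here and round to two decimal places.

Within every device type level Variant Z has the higher rate, yet pooled Variant B does — Simpson's reversal.
The distribution of device type is itself part of what the variant does — it is an intermediate outcome. Holding it fixed would remove that part of the effect; the total effect is the pooled difference.
The causal difference is the pooled difference: 0.333 − 0.137 = +0.196.

+0.20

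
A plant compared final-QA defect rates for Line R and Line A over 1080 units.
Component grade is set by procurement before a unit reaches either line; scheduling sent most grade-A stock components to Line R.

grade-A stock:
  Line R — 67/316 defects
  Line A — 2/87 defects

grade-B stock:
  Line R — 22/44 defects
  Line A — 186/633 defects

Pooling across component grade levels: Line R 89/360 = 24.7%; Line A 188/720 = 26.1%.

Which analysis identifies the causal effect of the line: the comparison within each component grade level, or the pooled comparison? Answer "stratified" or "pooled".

stratified

The stratified and pooled comparisons disagree (Line A wins within each component grade; Line R wins overall), so the answer turns on the causal role of component grade.
Since component grade is a pre-existing factor (not a product of the line) and it affects the outcome on its own, it is a confounder. The stratified rates, not the pooled rate, identify the causal effect.
Within each level — grade-A stock: 21.2% vs 2.3%; grade-B stock: 50.0% vs 29.4% — Line A is lower every time.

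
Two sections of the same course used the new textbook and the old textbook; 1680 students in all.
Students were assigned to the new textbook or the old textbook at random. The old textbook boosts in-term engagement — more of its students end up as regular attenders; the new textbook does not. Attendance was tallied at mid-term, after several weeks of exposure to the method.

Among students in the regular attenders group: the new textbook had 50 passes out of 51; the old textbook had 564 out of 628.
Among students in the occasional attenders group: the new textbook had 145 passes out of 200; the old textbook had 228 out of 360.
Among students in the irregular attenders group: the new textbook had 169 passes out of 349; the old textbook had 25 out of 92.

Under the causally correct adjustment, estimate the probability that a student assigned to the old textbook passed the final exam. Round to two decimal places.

The distribution of mid-term attendance is itself part of what the teaching method does — it is an intermediate outcome. Holding it fixed would remove that part of the effect; the total effect is the pooled difference.
So P(outcome | do(the old textbook)) is just the pooled rate for the old textbook: 817/1080 = 0.756.

0.76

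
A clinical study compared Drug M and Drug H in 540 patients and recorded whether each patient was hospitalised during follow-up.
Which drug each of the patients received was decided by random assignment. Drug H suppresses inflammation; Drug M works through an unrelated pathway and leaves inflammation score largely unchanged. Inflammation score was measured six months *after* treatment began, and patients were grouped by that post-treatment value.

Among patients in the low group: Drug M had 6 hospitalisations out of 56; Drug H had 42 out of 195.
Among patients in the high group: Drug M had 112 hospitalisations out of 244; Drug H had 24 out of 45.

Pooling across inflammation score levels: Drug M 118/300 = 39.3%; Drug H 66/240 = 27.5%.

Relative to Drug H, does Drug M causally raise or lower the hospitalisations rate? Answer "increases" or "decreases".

Within every inflammation score level Drug M has the lower rate, yet pooled Drug H does — Simpson's reversal.
Because the drug influences inflammation score, inflammation score is a post-treatment mediator, not a confounder. Stratifying on it would bias the estimate; the causal effect is the crude pooled difference.
Pooled: Drug M 39.3% vs Drug H 27.5%; Drug H is lower overall.

increases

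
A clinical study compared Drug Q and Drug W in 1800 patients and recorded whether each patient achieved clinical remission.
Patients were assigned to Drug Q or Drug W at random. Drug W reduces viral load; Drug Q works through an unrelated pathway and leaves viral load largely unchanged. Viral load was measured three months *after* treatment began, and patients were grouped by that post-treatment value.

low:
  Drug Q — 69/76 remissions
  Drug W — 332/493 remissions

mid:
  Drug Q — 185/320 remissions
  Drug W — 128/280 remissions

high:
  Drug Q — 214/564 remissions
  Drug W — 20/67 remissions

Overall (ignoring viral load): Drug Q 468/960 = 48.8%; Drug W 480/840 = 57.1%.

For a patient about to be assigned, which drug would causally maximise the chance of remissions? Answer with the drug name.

Drug W

Because the drug influences viral load, viral load is a post-treatment mediator, not a confounder. Stratifying on it would bias the estimate; the causal effect is the crude pooled difference.
Pooled: Drug Q 48.8% vs Drug W 57.1%; Drug W is higher overall.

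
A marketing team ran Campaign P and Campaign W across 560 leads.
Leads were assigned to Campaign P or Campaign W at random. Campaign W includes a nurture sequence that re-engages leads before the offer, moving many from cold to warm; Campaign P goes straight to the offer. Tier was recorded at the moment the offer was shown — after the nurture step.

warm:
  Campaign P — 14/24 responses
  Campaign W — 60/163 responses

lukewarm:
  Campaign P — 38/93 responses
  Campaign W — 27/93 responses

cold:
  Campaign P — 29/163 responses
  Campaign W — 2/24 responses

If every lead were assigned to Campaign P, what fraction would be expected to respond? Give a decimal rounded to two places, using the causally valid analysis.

The stratified and pooled comparisons disagree (Campaign P wins within each engagement tier; Campaign W wins overall), so the answer turns on the causal role of engagement tier.
The distribution of engagement tier is itself part of what the campaign does — it is an intermediate outcome. Holding it fixed would remove that part of the effect; the total effect is the pooled difference.
So P(outcome | do(Campaign P)) is just the pooled rate for Campaign P: 81/280 = 0.289.

0.29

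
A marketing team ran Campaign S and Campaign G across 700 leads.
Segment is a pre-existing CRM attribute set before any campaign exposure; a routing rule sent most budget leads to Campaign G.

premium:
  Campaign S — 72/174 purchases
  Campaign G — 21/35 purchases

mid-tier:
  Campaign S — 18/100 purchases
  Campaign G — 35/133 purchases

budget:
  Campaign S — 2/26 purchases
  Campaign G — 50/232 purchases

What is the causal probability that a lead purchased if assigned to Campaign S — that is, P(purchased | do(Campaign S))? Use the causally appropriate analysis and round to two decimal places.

0.21

Within every customer segment level Campaign G has the higher rate, yet pooled Campaign S does — Simpson's reversal.
Customer segment is set before the campaign has any effect — it is not caused by the campaign — and it independently drives the outcome. That makes it a confounder, so the causal comparison is within customer segment levels.
Standardising Campaign S to the population customer segment mix: 0.299·72/174 + 0.333·18/100 + 0.369·2/26 = 0.212.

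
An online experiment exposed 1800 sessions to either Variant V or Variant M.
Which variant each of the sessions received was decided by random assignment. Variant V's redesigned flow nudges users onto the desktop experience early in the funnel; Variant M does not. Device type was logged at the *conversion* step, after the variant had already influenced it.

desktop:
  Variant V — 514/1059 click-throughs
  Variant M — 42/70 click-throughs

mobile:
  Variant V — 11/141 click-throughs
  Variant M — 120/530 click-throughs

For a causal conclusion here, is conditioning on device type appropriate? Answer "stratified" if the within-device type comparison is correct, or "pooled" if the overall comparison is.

Device type is downstream of the variant. One should not condition on a consequence of treatment, so the overall rates are the right comparison.
Pooled: Variant V 43.8% vs Variant M 27.0%; Variant V is higher overall.

pooled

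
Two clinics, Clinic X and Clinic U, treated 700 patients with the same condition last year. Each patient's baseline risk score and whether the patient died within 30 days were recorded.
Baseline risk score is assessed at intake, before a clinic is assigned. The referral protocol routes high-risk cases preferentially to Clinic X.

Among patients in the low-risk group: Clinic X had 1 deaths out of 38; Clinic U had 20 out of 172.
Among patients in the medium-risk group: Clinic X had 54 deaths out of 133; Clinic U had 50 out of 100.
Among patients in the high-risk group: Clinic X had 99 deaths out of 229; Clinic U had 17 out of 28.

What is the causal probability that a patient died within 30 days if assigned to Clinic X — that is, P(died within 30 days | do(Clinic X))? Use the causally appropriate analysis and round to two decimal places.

0.30

Nothing the clinic does changes baseline risk score; the imbalance is an allocation artefact. With baseline risk score also predicting the outcome, the pooled figure is confounded, and the within-stratum comparison is the causal one.
Standardising Clinic X to the population baseline risk score mix: 0.300·1/38 + 0.333·54/133 + 0.367·99/229 = 0.302.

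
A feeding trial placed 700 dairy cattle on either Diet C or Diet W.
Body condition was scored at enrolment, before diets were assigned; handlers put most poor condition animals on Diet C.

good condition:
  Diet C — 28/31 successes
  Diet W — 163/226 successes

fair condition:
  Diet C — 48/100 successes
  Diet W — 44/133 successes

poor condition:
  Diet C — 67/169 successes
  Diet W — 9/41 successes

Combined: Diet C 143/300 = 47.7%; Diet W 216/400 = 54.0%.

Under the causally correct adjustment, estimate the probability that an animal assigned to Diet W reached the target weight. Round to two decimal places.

The starting body condition-specific comparison favours Diet C throughout, but the pooled figures favour Diet W. The question is whether to condition on starting body condition.
Nothing the diet does changes starting body condition; the imbalance is an allocation artefact. With starting body condition also predicting the outcome, the pooled figure is confounded, and the within-stratum comparison is the causal one.
Standardising Diet W to the population starting body condition mix: 0.367·163/226 + 0.333·44/133 + 0.300·9/41 = 0.441.

0.44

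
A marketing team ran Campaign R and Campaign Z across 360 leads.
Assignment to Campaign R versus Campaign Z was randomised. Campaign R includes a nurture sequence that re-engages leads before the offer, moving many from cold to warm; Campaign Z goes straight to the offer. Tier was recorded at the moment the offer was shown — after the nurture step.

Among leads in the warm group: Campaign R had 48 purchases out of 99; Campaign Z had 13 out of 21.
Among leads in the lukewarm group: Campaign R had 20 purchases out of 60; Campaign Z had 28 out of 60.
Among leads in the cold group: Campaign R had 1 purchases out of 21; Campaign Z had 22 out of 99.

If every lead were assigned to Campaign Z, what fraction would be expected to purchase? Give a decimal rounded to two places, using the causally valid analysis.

0.35

Within every engagement tier level Campaign Z has the higher rate, yet pooled Campaign R does — Simpson's reversal.
Stratifying would compare campaigns among leads the campaigns themselves sorted into engagement tier groups — a form of selection on an intermediate. The unconditioned pooled rates give the total causal effect.
So P(outcome | do(Campaign Z)) is just the pooled rate for Campaign Z: 63/180 = 0.350.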